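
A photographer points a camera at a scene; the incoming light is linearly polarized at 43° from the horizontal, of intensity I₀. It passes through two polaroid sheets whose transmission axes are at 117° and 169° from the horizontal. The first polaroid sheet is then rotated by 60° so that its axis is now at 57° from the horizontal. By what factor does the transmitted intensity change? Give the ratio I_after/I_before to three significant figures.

Before rotation:
By Malus's law, I₁ = I₀ cos²(117° − 43°) = I₀ cos²(74°) = 0.07598 I₀.
I₂ = I₁ cos²(169° − 117°) = 0.07598 I₀ · cos²(52°) = 0.0288 I₀.
After rotation:
I₁ = I₀ cos²(57° − 43°) = I₀ cos²(14°) = 0.9415 I₀.
Angle between axes 1 and 2: 68°. I₂ = 0.9415 I₀ · cos²(68°) = 0.1321 I₀.
Ratio = 0.1321 / 0.0288 = 4.588.

I_new/I_old ≈ 4.59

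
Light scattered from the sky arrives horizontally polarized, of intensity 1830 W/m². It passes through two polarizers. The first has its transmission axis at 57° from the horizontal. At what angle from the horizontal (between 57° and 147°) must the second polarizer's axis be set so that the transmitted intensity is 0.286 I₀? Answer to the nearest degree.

θ ≈ 68°

I₁ = I₀ cos²(57° − 0°) = I₀ cos²(57°) = 0.2966 I₀.
Need I₂/I₀ = 0.286, so cos²(θ − 57°) = 0.286 / 0.2966 = 0.9642.
θ − 57° = arccos(√0.9642) = 10.9°, giving θ ≈ 57 + 10.9 = 67.9°.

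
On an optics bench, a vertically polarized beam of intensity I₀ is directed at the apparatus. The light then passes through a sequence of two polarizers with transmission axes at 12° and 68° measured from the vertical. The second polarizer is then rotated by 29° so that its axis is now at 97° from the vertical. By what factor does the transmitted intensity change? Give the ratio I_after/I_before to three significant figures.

I_new/I_old ≈ 0.0243

Before rotation:
I₁ = I₀ cos²(12° − 0°) = I₀ cos²(12°) = 0.9568 I₀.
I₂ = I₁ cos²(68° − 12°) = 0.9568 I₀ · cos²(56°) = 0.2992 I₀.
After rotation:
I₁ = I₀ cos²(12° − 0°) = I₀ cos²(12°) = 0.9568 I₀.
I₂ = I₁ cos²(97° − 12°) = 0.9568 I₀ · cos²(85°) = 0.007268 I₀.
Ratio = 0.007268 / 0.2992 = 0.02429.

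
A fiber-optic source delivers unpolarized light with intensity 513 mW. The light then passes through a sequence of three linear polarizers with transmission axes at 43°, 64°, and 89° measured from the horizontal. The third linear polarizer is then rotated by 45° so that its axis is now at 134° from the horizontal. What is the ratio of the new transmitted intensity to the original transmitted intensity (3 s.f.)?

I_new/I_old ≈ 0.142

Before rotation:
Unpolarized light through the first polarizer → I₁ = ½ I₀, now polarized at 43°.
I₂ = I₁ cos²(64° − 43°) = 0.5 I₀ · cos²(21°) = 0.4358 I₀.
I₃ = I₂ cos²(89° − 64°) = 0.4358 I₀ · cos²(25°) = 0.358 I₀.
After rotation:
Unpolarized light through the first polarizer → I₁ = ½ I₀, now polarized at 43°.
I₂ = I₁ cos²(64° − 43°) = 0.5 I₀ · cos²(21°) = 0.4358 I₀.
I₃ = I₂ cos²(134° − 64°) = 0.4358 I₀ · cos²(70°) = 0.05098 I₀.
Ratio = 0.05098 / 0.358 = 0.1424.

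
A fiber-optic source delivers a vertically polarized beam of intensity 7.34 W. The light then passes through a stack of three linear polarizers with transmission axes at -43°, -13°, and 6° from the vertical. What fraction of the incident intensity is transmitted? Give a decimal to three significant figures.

I₁ = 7.34 W · cos²(43°) = 3.926 W.
I₂ = I₁ · cos²(30°) = 3.926 · 0.75 = 2.945 W.
I₃ = I₂ · cos²(19°) = 2.945 · 0.894 = 2.632 W.
Transmitted fraction = 0.3586.

I/I₀ ≈ 0.359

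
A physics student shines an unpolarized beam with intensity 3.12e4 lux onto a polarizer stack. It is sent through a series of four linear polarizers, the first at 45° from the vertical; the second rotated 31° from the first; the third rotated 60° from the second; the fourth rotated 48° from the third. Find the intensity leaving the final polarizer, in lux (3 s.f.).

Unpolarized light through the first polarizer → I₁ = 3.12e4 lux/2 = 1.56e+04 lux, polarized at 45°.
I₂ = I₁ · cos²(31°) = 1.56e+04 · 0.7347 = 1.146e+04 lux.
I₃ = I₂ · cos²(60°) = 1.146e+04 · 0.25 = 2865 lux.
I₄ = I₃ · cos²(48°) = 2865 · 0.4477 = 1283 lux.

I ≈ 1280 lux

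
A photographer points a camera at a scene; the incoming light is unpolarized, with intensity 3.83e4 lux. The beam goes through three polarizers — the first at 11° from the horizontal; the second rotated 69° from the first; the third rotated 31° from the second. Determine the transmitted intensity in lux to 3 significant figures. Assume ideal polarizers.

I ≈ 1810 lux

Unpolarized light through the first polarizer → I₁ = 3.83e4 lux/2 = 1.915e+04 lux, polarized at 11°.
I₂ = I₁ · cos²(69°) = 1.915e+04 · 0.1284 = 2459 lux.
I₃ = I₂ · cos²(31°) = 2459 · 0.7347 = 1807 lux.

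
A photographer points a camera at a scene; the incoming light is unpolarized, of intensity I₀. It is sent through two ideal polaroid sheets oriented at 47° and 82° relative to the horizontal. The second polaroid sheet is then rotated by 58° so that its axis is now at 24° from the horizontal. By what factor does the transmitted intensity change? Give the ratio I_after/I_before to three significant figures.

I_new/I_old ≈ 1.26

Before rotation:
Unpolarized light through the first polarizer → I₁ = ½ I₀, now polarized at 47°.
I₂ = I₁ cos²(82° − 47°) = 0.5 I₀ · cos²(35°) = 0.3355 I₀.
After rotation:
Unpolarized light through the first polarizer → I₁ = ½ I₀, now polarized at 47°.
I₂ = I₁ cos²(24° − 47°) = 0.5 I₀ · cos²(23°) = 0.4237 I₀.
Ratio = 0.4237 / 0.3355 = 1.263.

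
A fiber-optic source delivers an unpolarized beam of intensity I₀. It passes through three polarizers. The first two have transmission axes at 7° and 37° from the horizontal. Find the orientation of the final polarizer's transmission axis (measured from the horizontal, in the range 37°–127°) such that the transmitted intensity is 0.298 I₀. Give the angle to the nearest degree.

θ ≈ 64°

Unpolarized light through the first polarizer → I₁ = ½ I₀, now polarized at 7°.
I₂ = I₁ cos²(37° − 7°) = 0.5 I₀ · cos²(30°) = 0.375 I₀.
Need I₃/I₀ = 0.298, so cos²(θ − 37°) = 0.298 / 0.375 = 0.7947.
θ − 37° = arccos(√0.7947) = 26.9°, giving θ ≈ 37 + 26.9 = 63.9°.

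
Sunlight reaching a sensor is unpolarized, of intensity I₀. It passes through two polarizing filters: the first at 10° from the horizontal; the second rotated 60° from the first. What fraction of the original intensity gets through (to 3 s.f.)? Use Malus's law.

≈ 0.125 I₀

Unpolarized light through the first polarizer → I₁ = ½ I₀, now polarized at 10°.
I₂ = I₁ cos²(60°) = 0.5 · 0.25 I₀ = 0.125 I₀.
Transmitted fraction = 0.125.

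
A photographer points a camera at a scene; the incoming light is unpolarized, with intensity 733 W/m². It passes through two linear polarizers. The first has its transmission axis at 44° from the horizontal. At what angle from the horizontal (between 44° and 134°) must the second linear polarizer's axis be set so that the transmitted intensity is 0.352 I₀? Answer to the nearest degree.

Unpolarized light through the first polarizer → I₁ = ½ I₀, now polarized at 44°.
Need I₂/I₀ = 0.352, so cos²(θ − 44°) = 0.352 / 0.5 = 0.704.
θ − 44° = arccos(√0.704) = 33.0°, giving θ ≈ 44 + 33.0 = 77.0°.

θ ≈ 77°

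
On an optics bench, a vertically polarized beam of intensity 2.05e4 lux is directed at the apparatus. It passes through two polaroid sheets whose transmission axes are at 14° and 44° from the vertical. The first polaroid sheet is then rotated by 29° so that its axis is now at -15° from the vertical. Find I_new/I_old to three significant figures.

Before rotation:
I₁ = I₀ cos²(14° − 0°) = I₀ cos²(14°) = 0.9415 I₀.
I₂ = I₁ cos²(44° − 14°) = 0.9415 I₀ · cos²(30°) = 0.7061 I₀.
After rotation:
I₁ = I₀ cos²(-15° − 0°) = I₀ cos²(15°) = 0.933 I₀.
I₂ = I₁ cos²(44° + 15°) = 0.933 I₀ · cos²(59°) = 0.2475 I₀.
Ratio = 0.2475 / 0.7061 = 0.3505.

I_new/I_old ≈ 0.351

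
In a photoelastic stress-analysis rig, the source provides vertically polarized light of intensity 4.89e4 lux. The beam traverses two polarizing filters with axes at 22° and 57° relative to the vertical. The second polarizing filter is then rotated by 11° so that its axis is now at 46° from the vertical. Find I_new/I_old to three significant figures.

I_new/I_old ≈ 1.24

Before rotation:
I₁ = I₀ cos²(22° − 0°) = I₀ cos²(22°) = 0.8597 I₀.
I₂ = I₁ cos²(57° − 22°) = 0.8597 I₀ · cos²(35°) = 0.5768 I₀.
After rotation:
I₁ = I₀ cos²(22° − 0°) = I₀ cos²(22°) = 0.8597 I₀.
I₂ = I₁ cos²(46° − 22°) = 0.8597 I₀ · cos²(24°) = 0.7175 I₀.
Ratio = 0.7175 / 0.5768 = 1.244.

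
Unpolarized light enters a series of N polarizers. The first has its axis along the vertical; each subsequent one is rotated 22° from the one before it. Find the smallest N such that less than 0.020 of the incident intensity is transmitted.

N = 23

First polarizer halves the unpolarized light: factor 1/2.
Each further stage multiplies by cos²(22°) = 0.8597.
After N polarizers: T = 0.5·0.8597^(N−1). Require T < 0.020 ⇒ N−1 > ln(0.020/0.5)/ln(0.8597) = 21.29, so N−1 ≥ 22 and N = 23.
Check: N=23 gives T = 0.01796 < 0.020; N=22 gives T = 0.02089.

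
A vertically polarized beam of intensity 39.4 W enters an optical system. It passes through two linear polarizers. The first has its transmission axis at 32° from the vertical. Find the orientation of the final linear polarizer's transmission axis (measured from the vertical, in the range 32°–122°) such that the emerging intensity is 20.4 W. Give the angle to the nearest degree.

θ ≈ 64°

I₁ = I₀ cos²(32° − 0°) = I₀ cos²(32°) = 0.7192 I₀.
Target fraction: 20.4 / 39.4 W = 0.5178 of I₀.
Need I₂/I₀ = 0.5178, so cos²(θ − 32°) = 0.5178 / 0.7192 = 0.7199.
θ − 32° = arccos(√0.7199) = 32.0°, giving θ ≈ 32 + 32.0 = 64.0°.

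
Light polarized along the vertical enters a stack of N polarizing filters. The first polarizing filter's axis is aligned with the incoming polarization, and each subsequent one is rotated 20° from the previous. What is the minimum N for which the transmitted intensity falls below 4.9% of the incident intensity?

N = 26

First polarizer is aligned with the polarization: full transmission.
Each further stage multiplies by cos²(20°) = 0.883.
After N polarizers: T = 0.883^(N−1). Require T < 0.049 ⇒ N−1 > ln(0.049)/ln(0.883) = 24.24, so N−1 ≥ 25 and N = 26.
Check: N=26 gives T = 0.0446 < 0.049; N=25 gives T = 0.0505.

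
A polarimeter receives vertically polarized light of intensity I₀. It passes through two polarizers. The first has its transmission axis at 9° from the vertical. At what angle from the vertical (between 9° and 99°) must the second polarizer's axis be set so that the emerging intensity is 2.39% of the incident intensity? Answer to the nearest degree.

θ ≈ 90°

I₁ = I₀ cos²(9° − 0°) = I₀ cos²(9°) = 0.9755 I₀.
Need I₂/I₀ = 0.0239, so cos²(θ − 9°) = 0.0239 / 0.9755 = 0.0245.
θ − 9° = arccos(√0.0245) = 81.0°, giving θ ≈ 9 + 81.0 = 90.0°.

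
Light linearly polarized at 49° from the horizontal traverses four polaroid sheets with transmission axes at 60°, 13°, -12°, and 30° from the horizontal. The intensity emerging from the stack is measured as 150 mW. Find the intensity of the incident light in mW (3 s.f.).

I₀ ≈ 738 mW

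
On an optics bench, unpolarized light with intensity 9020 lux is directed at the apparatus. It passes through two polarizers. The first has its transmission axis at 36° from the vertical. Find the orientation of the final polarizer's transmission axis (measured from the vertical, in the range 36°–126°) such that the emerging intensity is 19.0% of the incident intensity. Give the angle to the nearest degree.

θ ≈ 88°

Unpolarized light through the first polarizer → I₁ = ½ I₀, now polarized at 36°.
Need I₂/I₀ = 0.19, so cos²(θ − 36°) = 0.19 / 0.5 = 0.38.
θ − 36° = arccos(√0.38) = 51.9°, giving θ ≈ 36 + 51.9 = 87.9°.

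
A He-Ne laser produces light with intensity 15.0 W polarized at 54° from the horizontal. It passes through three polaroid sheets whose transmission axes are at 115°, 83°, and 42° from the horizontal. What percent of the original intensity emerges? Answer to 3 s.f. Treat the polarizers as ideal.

≈ 9.63%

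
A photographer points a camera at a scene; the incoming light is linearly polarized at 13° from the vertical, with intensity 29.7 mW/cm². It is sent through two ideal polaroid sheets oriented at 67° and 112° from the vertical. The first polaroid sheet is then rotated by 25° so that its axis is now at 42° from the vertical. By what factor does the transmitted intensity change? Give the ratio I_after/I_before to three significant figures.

I_new/I_old ≈ 0.518

Before rotation:
I₁ = I₀ cos²(67° − 13°) = I₀ cos²(54°) = 0.3455 I₀.
I₂ = I₁ cos²(112° − 67°) = 0.3455 I₀ · cos²(45°) = 0.1727 I₀.
After rotation:
I₁ = I₀ cos²(42° − 13°) = I₀ cos²(29°) = 0.765 I₀.
I₂ = I₁ cos²(112° − 42°) = 0.765 I₀ · cos²(70°) = 0.08948 I₀.
Ratio = 0.08948 / 0.1727 = 0.518.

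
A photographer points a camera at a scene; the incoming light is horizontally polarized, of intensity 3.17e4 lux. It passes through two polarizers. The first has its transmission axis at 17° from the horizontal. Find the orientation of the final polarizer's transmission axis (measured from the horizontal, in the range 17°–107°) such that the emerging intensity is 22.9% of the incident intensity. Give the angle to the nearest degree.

I₁ = I₀ cos²(17° − 0°) = I₀ cos²(17°) = 0.9145 I₀.
Need I₂/I₀ = 0.229, so cos²(θ − 17°) = 0.229 / 0.9145 = 0.2504.
θ − 17° = arccos(√0.2504) = 60.0°, giving θ ≈ 17 + 60.0 = 77.0°.

θ ≈ 77°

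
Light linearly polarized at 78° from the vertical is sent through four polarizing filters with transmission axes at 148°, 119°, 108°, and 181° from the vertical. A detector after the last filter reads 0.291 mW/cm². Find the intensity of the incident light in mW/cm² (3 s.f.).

I₀ ≈ 39.5 mW/cm²

I₁ = I₀ cos²(148° − 78°) = I₀ cos²(70°) = 0.117 I₀.
I₂ = I₁ cos²(119° − 148°) = 0.117 I₀ · cos²(29°) = 0.08948 I₀.
I₃ = I₂ cos²(108° − 119°) = 0.08948 I₀ · cos²(11°) = 0.08623 I₀.
I₄ = I₃ cos²(181° − 108°) = 0.08623 I₀ · cos²(73°) = 0.007371 I₀.
So 0.291 mW/cm² = 0.007371 I₀, giving I₀ = 0.291/0.007371 = 39.48 mW/cm².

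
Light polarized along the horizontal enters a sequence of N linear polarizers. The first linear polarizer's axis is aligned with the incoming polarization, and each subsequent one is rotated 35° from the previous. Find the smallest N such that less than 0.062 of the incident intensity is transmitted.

N = 8

First polarizer is aligned with the polarization: full transmission.
Each further stage multiplies by cos²(35°) = 0.671.
After N polarizers: T = 0.671^(N−1). Require T < 0.062 ⇒ N−1 > ln(0.062)/ln(0.671) = 6.97, so N−1 ≥ 7 and N = 8.
Check: N=8 gives T = 0.06125 < 0.062; N=7 gives T = 0.09128.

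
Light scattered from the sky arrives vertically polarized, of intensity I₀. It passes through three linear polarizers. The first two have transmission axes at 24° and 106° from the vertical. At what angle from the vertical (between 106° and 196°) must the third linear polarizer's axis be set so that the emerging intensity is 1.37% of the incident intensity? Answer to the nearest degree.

I₁ = I₀ cos²(24° − 0°) = I₀ cos²(24°) = 0.8346 I₀.
I₂ = I₁ cos²(106° − 24°) = 0.8346 I₀ · cos²(82°) = 0.01616 I₀.
Need I₃/I₀ = 0.0137, so cos²(θ − 106°) = 0.0137 / 0.01616 = 0.8475.
θ − 106° = arccos(√0.8475) = 23.0°, giving θ ≈ 106 + 23.0 = 129.0°.

θ ≈ 129°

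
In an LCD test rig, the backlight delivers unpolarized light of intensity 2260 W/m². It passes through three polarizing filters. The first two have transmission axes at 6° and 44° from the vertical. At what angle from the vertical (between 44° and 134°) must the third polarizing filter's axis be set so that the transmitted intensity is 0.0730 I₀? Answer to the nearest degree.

θ ≈ 105°

Unpolarized light through the first polarizer → I₁ = ½ I₀, now polarized at 6°.
I₂ = I₁ cos²(44° − 6°) = 0.5 I₀ · cos²(38°) = 0.3105 I₀.
Need I₃/I₀ = 0.073, so cos²(θ − 44°) = 0.073 / 0.3105 = 0.2351.
θ − 44° = arccos(√0.2351) = 61.0°, giving θ ≈ 44 + 61.0 = 105.0°.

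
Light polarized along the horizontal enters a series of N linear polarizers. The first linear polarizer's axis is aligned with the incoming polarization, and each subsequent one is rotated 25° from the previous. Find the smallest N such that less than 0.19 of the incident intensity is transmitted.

N = 10

First polarizer is aligned with the polarization: full transmission.
Each further stage multiplies by cos²(25°) = 0.8214.
After N polarizers: T = 0.8214^(N−1). Require T < 0.19 ⇒ N−1 > ln(0.19)/ln(0.8214) = 8.44, so N−1 ≥ 9 and N = 10.
Check: N=10 gives T = 0.1702 < 0.19; N=9 gives T = 0.2072.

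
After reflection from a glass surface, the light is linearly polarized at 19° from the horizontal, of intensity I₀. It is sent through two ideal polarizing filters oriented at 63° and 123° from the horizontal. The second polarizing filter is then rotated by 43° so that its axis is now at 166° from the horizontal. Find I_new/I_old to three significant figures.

I_new/I_old ≈ 0.202

Before rotation:
By Malus's law, I₁ = I₀ cos²(63° − 19°) = I₀ cos²(44°) = 0.5174 I₀.
I₂ = I₁ cos²(123° − 63°) = 0.5174 I₀ · cos²(60°) = 0.1294 I₀.
After rotation:
I₁ = I₀ cos²(63° − 19°) = I₀ cos²(44°) = 0.5174 I₀.
Angle between axes 1 and 2: 77°. I₂ = 0.5174 I₀ · cos²(77°) = 0.02618 I₀.
Ratio = 0.02618 / 0.1294 = 0.2024.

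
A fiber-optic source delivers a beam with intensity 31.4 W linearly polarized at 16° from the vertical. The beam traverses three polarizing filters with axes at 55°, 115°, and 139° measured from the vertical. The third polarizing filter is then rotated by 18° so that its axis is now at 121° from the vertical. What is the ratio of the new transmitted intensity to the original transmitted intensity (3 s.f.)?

I_new/I_old ≈ 1.19

Before rotation:
By Malus's law, I₁ = I₀ cos²(55° − 16°) = I₀ cos²(39°) = 0.604 I₀.
I₂ = I₁ cos²(115° − 55°) = 0.604 I₀ · cos²(60°) = 0.151 I₀.
I₃ = I₂ cos²(139° − 115°) = 0.151 I₀ · cos²(24°) = 0.126 I₀.
After rotation:
I₁ = I₀ cos²(55° − 16°) = I₀ cos²(39°) = 0.604 I₀.
I₂ = I₁ cos²(115° − 55°) = 0.604 I₀ · cos²(60°) = 0.151 I₀.
I₃ = I₂ cos²(121° − 115°) = 0.151 I₀ · cos²(6°) = 0.1493 I₀.
Ratio = 0.1493 / 0.126 = 1.185.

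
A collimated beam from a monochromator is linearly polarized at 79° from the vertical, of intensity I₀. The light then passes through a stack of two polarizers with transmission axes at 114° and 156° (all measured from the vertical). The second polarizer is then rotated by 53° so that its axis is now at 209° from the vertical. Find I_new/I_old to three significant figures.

I_new/I_old ≈ 0.0138

Before rotation:
I₁ = I₀ cos²(114° − 79°) = I₀ cos²(35°) = 0.671 I₀.
I₂ = I₁ cos²(156° − 114°) = 0.671 I₀ · cos²(42°) = 0.3706 I₀.
After rotation:
I₁ = I₀ cos²(114° − 79°) = I₀ cos²(35°) = 0.671 I₀.
Angle between axes 1 and 2: 85°. I₂ = 0.671 I₀ · cos²(85°) = 0.005097 I₀.
Ratio = 0.005097 / 0.3706 = 0.01375.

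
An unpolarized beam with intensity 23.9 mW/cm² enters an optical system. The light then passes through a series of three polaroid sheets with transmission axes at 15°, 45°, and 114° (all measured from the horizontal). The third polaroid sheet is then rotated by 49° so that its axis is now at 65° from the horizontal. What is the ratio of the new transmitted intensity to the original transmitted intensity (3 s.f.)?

I_new/I_old ≈ 6.88

Before rotation:
Unpolarized light through the first polarizer → I₁ = ½ I₀, now polarized at 15°.
I₂ = I₁ cos²(45° − 15°) = 0.5 I₀ · cos²(30°) = 0.375 I₀.
I₃ = I₂ cos²(114° − 45°) = 0.375 I₀ · cos²(69°) = 0.04816 I₀.
After rotation:
Unpolarized light through the first polarizer → I₁ = ½ I₀, now polarized at 15°.
I₂ = I₁ cos²(45° − 15°) = 0.5 I₀ · cos²(30°) = 0.375 I₀.
I₃ = I₂ cos²(65° − 45°) = 0.375 I₀ · cos²(20°) = 0.3311 I₀.
Ratio = 0.3311 / 0.04816 = 6.876.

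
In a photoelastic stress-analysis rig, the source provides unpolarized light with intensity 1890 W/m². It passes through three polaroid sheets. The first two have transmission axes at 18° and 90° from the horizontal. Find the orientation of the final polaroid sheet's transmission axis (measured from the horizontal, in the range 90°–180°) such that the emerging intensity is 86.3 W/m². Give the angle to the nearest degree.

Unpolarized light through the first polarizer → I₁ = ½ I₀, now polarized at 18°.
I₂ = I₁ cos²(90° − 18°) = 0.5 I₀ · cos²(72°) = 0.04775 I₀.
Target fraction: 86.3 / 1890 W/m² = 0.04566 of I₀.
Need I₃/I₀ = 0.04566, so cos²(θ − 90°) = 0.04566 / 0.04775 = 0.9563.
θ − 90° = arccos(√0.9563) = 12.1°, giving θ ≈ 90 + 12.1 = 102.1°.

θ ≈ 102°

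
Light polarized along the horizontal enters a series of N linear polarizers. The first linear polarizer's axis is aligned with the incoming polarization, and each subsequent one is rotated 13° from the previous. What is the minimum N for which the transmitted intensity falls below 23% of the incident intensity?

First polarizer is aligned with the polarization: full transmission.
Each further stage multiplies by cos²(13°) = 0.9494.
After N polarizers: T = 0.9494^(N−1). Require T < 0.23 ⇒ N−1 > ln(0.23)/ln(0.9494) = 28.30, so N−1 ≥ 29 and N = 30.
Check: N=30 gives T = 0.2218 < 0.23; N=29 gives T = 0.2336.

N = 30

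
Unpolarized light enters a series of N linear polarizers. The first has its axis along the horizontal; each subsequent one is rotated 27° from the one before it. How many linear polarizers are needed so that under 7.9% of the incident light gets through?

First polarizer halves the unpolarized light: factor 1/2.
Each further stage multiplies by cos²(27°) = 0.7939.
After N polarizers: T = 0.5·0.7939^(N−1). Require T < 0.079 ⇒ N−1 > ln(0.079/0.5)/ln(0.7939) = 7.99, so N−1 ≥ 8 and N = 9.
Check: N=9 gives T = 0.0789 < 0.079; N=8 gives T = 0.09938.

N = 9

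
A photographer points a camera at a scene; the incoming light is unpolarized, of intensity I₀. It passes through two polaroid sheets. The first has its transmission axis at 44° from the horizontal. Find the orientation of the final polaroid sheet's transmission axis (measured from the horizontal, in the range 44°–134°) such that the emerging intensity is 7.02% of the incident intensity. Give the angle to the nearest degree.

θ ≈ 112°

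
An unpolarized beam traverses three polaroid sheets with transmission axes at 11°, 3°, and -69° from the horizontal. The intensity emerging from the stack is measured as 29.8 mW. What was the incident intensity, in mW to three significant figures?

Unpolarized light through the first polarizer → I₁ = ½ I₀, now polarized at 11°.
I₂ = I₁ cos²(3° − 11°) = 0.5 I₀ · cos²(8°) = 0.4903 I₀.
I₃ = I₂ cos²(-69° − 3°) = 0.4903 I₀ · cos²(72°) = 0.04682 I₀.
So 29.8 mW = 0.04682 I₀, giving I₀ = 29.8/0.04682 = 636.5 mW.

I₀ ≈ 636 mW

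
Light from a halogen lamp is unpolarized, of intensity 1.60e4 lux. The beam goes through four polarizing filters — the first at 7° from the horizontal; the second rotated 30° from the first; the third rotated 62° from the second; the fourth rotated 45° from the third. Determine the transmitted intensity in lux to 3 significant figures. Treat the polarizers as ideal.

Unpolarized light through the first polarizer → I₁ = 1.60e4 lux/2 = 8000 lux, polarized at 7°.
I₂ = I₁ · cos²(30°) = 8000 · 0.75 = 6000 lux.
I₃ = I₂ · cos²(62°) = 6000 · 0.2204 = 1322 lux.
I₄ = I₃ · cos²(45°) = 1322 · 0.5 = 661.2 lux.

I ≈ 661 lux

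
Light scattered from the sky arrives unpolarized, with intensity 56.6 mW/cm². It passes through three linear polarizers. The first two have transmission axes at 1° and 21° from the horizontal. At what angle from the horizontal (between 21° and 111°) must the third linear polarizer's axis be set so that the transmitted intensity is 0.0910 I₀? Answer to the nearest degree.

Unpolarized light through the first polarizer → I₁ = ½ I₀, now polarized at 1°.
I₂ = I₁ cos²(21° − 1°) = 0.5 I₀ · cos²(20°) = 0.4415 I₀.
Need I₃/I₀ = 0.091, so cos²(θ − 21°) = 0.091 / 0.4415 = 0.2061.
θ − 21° = arccos(√0.2061) = 63.0°, giving θ ≈ 21 + 63.0 = 84.0°.

θ ≈ 84°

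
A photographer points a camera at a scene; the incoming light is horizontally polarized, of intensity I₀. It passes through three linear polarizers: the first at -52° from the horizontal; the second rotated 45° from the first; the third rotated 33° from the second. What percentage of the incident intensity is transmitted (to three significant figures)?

≈ 13.3%

I₁ = I₀ cos²(-52° − 0°) = I₀ cos²(52°) = 0.379 I₀.
I₂ = I₁ cos²(45°) = 0.379 · 0.5 I₀ = 0.1895 I₀.
I₃ = I₂ cos²(33°) = 0.1895 · 0.7034 I₀ = 0.1333 I₀.
That is 13.33% of the incident intensity.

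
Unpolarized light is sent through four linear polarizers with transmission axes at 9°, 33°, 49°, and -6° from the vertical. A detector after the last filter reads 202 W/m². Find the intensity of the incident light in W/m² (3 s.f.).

Unpolarized light through the first polarizer → I₁ = ½ I₀, now polarized at 9°.
I₂ = I₁ cos²(33° − 9°) = 0.5 I₀ · cos²(24°) = 0.4173 I₀.
I₃ = I₂ cos²(49° − 33°) = 0.4173 I₀ · cos²(16°) = 0.3856 I₀.
I₄ = I₃ cos²(-6° − 49°) = 0.3856 I₀ · cos²(55°) = 0.1269 I₀.
So 202 W/m² = 0.1269 I₀, giving I₀ = 202/0.1269 = 1592 W/m².

I₀ ≈ 1590 W/m²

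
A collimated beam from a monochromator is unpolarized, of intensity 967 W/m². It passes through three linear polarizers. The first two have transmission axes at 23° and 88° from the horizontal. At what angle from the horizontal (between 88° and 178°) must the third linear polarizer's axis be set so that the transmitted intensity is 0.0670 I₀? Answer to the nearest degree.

Unpolarized light through the first polarizer → I₁ = ½ I₀, now polarized at 23°.
I₂ = I₁ cos²(88° − 23°) = 0.5 I₀ · cos²(65°) = 0.0893 I₀.
Need I₃/I₀ = 0.067, so cos²(θ − 88°) = 0.067 / 0.0893 = 0.7503.
θ − 88° = arccos(√0.7503) = 30.0°, giving θ ≈ 88 + 30.0 = 118.0°.

θ ≈ 118°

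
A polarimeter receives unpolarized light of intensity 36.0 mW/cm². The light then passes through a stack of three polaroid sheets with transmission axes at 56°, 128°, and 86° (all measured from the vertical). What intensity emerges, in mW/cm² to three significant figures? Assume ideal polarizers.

I ≈ 0.949 mW/cm²

Unpolarized light through the first polarizer → I₁ = 36.0 mW/cm²/2 = 18 mW/cm², polarized at 56°.
I₂ = I₁ · cos²(72°) = 18 · 0.09549 = 1.719 mW/cm².
I₃ = I₂ · cos²(42°) = 1.719 · 0.5523 = 0.9493 mW/cm².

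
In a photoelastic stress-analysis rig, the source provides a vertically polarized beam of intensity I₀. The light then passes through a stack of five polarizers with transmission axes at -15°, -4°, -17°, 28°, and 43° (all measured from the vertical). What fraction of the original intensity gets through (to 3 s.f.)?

I₁ = I₀ cos²(-15° − 0°) = I₀ cos²(15°) = 0.933 I₀.
I₂ = I₁ cos²(-4° + 15°) = 0.933 I₀ · cos²(11°) = 0.899 I₀.
I₃ = I₂ cos²(-17° + 4°) = 0.899 I₀ · cos²(13°) = 0.8535 I₀.
I₄ = I₃ cos²(28° + 17°) = 0.8535 I₀ · cos²(45°) = 0.4268 I₀.
I₅ = I₄ cos²(43° − 28°) = 0.4268 I₀ · cos²(15°) = 0.3982 I₀.
Transmitted fraction = 0.3982.

≈ 0.398 I₀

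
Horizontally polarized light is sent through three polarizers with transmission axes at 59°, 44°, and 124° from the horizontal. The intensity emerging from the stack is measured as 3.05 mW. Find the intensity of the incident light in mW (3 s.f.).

By Malus's law, I₁ = I₀ cos²(59° − 0°) = I₀ cos²(59°) = 0.2653 I₀.
I₂ = I₁ cos²(44° − 59°) = 0.2653 I₀ · cos²(15°) = 0.2475 I₀.
I₃ = I₂ cos²(124° − 44°) = 0.2475 I₀ · cos²(80°) = 0.007463 I₀.
So 3.05 mW = 0.007463 I₀, giving I₀ = 3.05/0.007463 = 408.7 mW.

I₀ ≈ 409 mW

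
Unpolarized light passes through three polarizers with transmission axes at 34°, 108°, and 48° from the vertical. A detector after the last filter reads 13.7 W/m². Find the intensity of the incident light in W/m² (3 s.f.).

I₀ ≈ 1440 W/m²

Unpolarized light through the first polarizer → I₁ = ½ I₀, now polarized at 34°.
I₂ = I₁ cos²(108° − 34°) = 0.5 I₀ · cos²(74°) = 0.03799 I₀.
I₃ = I₂ cos²(48° − 108°) = 0.03799 I₀ · cos²(60°) = 0.009497 I₀.
So 13.7 W/m² = 0.009497 I₀, giving I₀ = 13.7/0.009497 = 1443 W/m².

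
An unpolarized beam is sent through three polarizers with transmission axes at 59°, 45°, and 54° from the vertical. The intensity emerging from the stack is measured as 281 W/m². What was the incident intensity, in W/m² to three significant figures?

Unpolarized light through the first polarizer → I₁ = ½ I₀, now polarized at 59°.
I₂ = I₁ cos²(45° − 59°) = 0.5 I₀ · cos²(14°) = 0.4707 I₀.
I₃ = I₂ cos²(54° − 45°) = 0.4707 I₀ · cos²(9°) = 0.4592 I₀.
So 281 W/m² = 0.4592 I₀, giving I₀ = 281/0.4592 = 611.9 W/m².

I₀ ≈ 612 W/m²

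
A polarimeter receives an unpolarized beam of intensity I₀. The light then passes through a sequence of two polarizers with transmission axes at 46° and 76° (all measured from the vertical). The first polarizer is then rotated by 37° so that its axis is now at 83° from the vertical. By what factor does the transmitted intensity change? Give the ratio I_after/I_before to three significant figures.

Before rotation:
Unpolarized light through the first polarizer → I₁ = ½ I₀, now polarized at 46°.
I₂ = I₁ cos²(76° − 46°) = 0.5 I₀ · cos²(30°) = 0.375 I₀.
After rotation:
Unpolarized light through the first polarizer → I₁ = ½ I₀, now polarized at 83°.
I₂ = I₁ cos²(76° − 83°) = 0.5 I₀ · cos²(7°) = 0.4926 I₀.
Ratio = 0.4926 / 0.375 = 1.314.

I_new/I_old ≈ 1.31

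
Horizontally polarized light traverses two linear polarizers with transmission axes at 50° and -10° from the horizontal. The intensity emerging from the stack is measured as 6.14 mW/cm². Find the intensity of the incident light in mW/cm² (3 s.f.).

I₀ ≈ 59.4 mW/cm²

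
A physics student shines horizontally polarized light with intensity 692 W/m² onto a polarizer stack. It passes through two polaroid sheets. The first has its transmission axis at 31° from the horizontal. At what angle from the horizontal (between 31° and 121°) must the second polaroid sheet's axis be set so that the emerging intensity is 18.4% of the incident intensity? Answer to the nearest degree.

θ ≈ 91°

By Malus's law, I₁ = I₀ cos²(31° − 0°) = I₀ cos²(31°) = 0.7347 I₀.
Need I₂/I₀ = 0.184, so cos²(θ − 31°) = 0.184 / 0.7347 = 0.2504.
θ − 31° = arccos(√0.2504) = 60.0°, giving θ ≈ 31 + 60.0 = 91.0°.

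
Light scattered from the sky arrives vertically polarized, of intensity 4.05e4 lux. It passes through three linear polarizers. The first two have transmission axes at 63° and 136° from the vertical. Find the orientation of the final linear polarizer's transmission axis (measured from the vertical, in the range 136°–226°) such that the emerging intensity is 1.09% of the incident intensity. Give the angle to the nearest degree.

I₁ = I₀ cos²(63° − 0°) = I₀ cos²(63°) = 0.2061 I₀.
I₂ = I₁ cos²(136° − 63°) = 0.2061 I₀ · cos²(73°) = 0.01762 I₀.
Need I₃/I₀ = 0.0109, so cos²(θ − 136°) = 0.0109 / 0.01762 = 0.6187.
θ − 136° = arccos(√0.6187) = 38.1°, giving θ ≈ 136 + 38.1 = 174.1°.

θ ≈ 174°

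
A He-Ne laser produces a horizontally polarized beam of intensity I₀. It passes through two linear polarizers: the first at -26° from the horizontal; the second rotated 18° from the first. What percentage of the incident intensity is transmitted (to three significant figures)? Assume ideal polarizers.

≈ 73.1%

By Malus's law, I₁ = I₀ cos²(-26° − 0°) = I₀ cos²(26°) = 0.8078 I₀.
I₂ = I₁ cos²(18°) = 0.8078 · 0.9045 I₀ = 0.7307 I₀.
That is 73.07% of the incident intensity.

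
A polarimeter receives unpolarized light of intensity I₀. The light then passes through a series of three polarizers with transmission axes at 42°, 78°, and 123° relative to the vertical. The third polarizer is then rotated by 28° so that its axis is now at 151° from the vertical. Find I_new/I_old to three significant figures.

I_new/I_old ≈ 0.171

Before rotation:
Unpolarized light through the first polarizer → I₁ = ½ I₀, now polarized at 42°.
I₂ = I₁ cos²(78° − 42°) = 0.5 I₀ · cos²(36°) = 0.3273 I₀.
I₃ = I₂ cos²(123° − 78°) = 0.3273 I₀ · cos²(45°) = 0.1636 I₀.
After rotation:
Unpolarized light through the first polarizer → I₁ = ½ I₀, now polarized at 42°.
I₂ = I₁ cos²(78° − 42°) = 0.5 I₀ · cos²(36°) = 0.3273 I₀.
I₃ = I₂ cos²(151° − 78°) = 0.3273 I₀ · cos²(73°) = 0.02797 I₀.
Ratio = 0.02797 / 0.1636 = 0.171.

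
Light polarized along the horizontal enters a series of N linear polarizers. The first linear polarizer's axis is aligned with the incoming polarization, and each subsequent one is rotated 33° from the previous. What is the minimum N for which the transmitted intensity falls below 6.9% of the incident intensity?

First polarizer is aligned with the polarization: full transmission.
Each further stage multiplies by cos²(33°) = 0.7034.
After N polarizers: T = 0.7034^(N−1). Require T < 0.069 ⇒ N−1 > ln(0.069)/ln(0.7034) = 7.60, so N−1 ≥ 8 and N = 9.
Check: N=9 gives T = 0.0599 < 0.069; N=8 gives T = 0.08517.

N = 9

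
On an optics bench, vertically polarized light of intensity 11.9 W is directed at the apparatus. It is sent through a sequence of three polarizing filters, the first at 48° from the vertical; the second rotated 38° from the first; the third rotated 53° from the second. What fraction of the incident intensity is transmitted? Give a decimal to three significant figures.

I₁ = 11.9 W · cos²(48°) = 5.328 W.
I₂ = I₁ · cos²(38°) = 5.328 · 0.621 = 3.309 W.
I₃ = I₂ · cos²(53°) = 3.309 · 0.3622 = 1.198 W.
Transmitted fraction = 0.1007.

I/I₀ ≈ 0.101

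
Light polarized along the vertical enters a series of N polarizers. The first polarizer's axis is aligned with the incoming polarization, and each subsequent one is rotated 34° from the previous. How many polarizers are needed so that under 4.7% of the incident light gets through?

N = 10

First polarizer is aligned with the polarization: full transmission.
Each further stage multiplies by cos²(34°) = 0.6873.
After N polarizers: T = 0.6873^(N−1). Require T < 0.047 ⇒ N−1 > ln(0.047)/ln(0.6873) = 8.15, so N−1 ≥ 9 and N = 10.
Check: N=10 gives T = 0.03422 < 0.047; N=9 gives T = 0.0498.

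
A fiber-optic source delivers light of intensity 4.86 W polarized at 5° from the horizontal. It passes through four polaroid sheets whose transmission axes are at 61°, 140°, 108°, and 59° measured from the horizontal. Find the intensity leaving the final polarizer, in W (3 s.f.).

By Malus's law, I₁ = 4.86 W · cos²(56°) = 1.52 W.
I₂ = I₁ · cos²(79°) = 1.52 · 0.03641 = 0.05533 W.
I₃ = I₂ · cos²(32°) = 0.05533 · 0.7192 = 0.03979 W.
I₄ = I₃ · cos²(49°) = 0.03979 · 0.4304 = 0.01713 W.

I ≈ 0.0171 W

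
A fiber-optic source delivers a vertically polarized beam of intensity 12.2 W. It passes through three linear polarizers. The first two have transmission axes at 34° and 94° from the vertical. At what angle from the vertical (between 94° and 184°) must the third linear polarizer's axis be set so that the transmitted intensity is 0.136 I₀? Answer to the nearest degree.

θ ≈ 121°

I₁ = I₀ cos²(34° − 0°) = I₀ cos²(34°) = 0.6873 I₀.
I₂ = I₁ cos²(94° − 34°) = 0.6873 I₀ · cos²(60°) = 0.1718 I₀.
Need I₃/I₀ = 0.136, so cos²(θ − 94°) = 0.136 / 0.1718 = 0.7915.
θ − 94° = arccos(√0.7915) = 27.2°, giving θ ≈ 94 + 27.2 = 121.2°.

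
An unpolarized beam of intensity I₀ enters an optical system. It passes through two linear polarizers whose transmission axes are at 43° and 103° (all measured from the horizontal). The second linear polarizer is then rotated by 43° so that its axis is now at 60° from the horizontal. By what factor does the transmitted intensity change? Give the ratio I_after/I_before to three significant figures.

I_new/I_old ≈ 3.66

Before rotation:
Unpolarized light through the first polarizer → I₁ = ½ I₀, now polarized at 43°.
I₂ = I₁ cos²(103° − 43°) = 0.5 I₀ · cos²(60°) = 0.125 I₀.
After rotation:
Unpolarized light through the first polarizer → I₁ = ½ I₀, now polarized at 43°.
I₂ = I₁ cos²(60° − 43°) = 0.5 I₀ · cos²(17°) = 0.4573 I₀.
Ratio = 0.4573 / 0.125 = 3.658.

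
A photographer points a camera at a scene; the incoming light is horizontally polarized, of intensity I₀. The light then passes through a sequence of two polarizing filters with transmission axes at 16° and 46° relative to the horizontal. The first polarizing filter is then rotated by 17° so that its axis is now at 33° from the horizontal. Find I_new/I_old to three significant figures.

Before rotation:
I₁ = I₀ cos²(16° − 0°) = I₀ cos²(16°) = 0.924 I₀.
I₂ = I₁ cos²(46° − 16°) = 0.924 I₀ · cos²(30°) = 0.693 I₀.
After rotation:
I₁ = I₀ cos²(33° − 0°) = I₀ cos²(33°) = 0.7034 I₀.
I₂ = I₁ cos²(46° − 33°) = 0.7034 I₀ · cos²(13°) = 0.6678 I₀.
Ratio = 0.6678 / 0.693 = 0.9636.

I_new/I_old ≈ 0.964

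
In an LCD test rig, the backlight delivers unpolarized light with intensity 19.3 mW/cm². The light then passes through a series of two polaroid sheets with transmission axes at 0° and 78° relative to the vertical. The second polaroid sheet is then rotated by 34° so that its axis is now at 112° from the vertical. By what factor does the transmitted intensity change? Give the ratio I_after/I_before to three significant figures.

Before rotation:
Unpolarized light through the first polarizer → I₁ = ½ I₀, now polarized at 0°.
I₂ = I₁ cos²(78° − 0°) = 0.5 I₀ · cos²(78°) = 0.02161 I₀.
After rotation:
Unpolarized light through the first polarizer → I₁ = ½ I₀, now polarized at 0°.
Angle between axes 1 and 2: 68°. I₂ = 0.5 I₀ · cos²(68°) = 0.07017 I₀.
Ratio = 0.07017 / 0.02161 = 3.246.

I_new/I_old ≈ 3.25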